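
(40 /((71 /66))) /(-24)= -110 /71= -1.55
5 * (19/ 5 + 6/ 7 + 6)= 373/ 7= 53.29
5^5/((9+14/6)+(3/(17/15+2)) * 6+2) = 88125/538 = 163.80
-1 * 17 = -17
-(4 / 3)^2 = -16 / 9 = -1.78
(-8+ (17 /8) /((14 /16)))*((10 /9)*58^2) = -437320 /21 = -20824.76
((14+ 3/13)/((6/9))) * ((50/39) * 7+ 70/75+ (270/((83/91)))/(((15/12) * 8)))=23660427/28054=843.39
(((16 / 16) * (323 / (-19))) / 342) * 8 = -68 / 171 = -0.40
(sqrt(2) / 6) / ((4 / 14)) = 7 * sqrt(2) / 12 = 0.82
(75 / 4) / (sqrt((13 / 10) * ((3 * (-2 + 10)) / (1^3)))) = 25 * sqrt(195) / 104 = 3.36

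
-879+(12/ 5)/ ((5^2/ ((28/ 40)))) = -549333/ 625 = -878.93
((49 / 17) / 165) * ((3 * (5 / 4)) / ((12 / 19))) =0.10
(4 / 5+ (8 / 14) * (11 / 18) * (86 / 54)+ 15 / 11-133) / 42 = -6094183 / 1964655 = -3.10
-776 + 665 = -111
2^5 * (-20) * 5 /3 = -3200 /3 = -1066.67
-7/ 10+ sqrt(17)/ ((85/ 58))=-7/ 10+ 58 * sqrt(17)/ 85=2.11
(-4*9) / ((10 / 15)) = -54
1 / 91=0.01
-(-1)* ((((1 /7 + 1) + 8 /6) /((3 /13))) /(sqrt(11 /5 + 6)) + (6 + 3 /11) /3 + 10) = 676* sqrt(205) /2583 + 133 /11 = 15.84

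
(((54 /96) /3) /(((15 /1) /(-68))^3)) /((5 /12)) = -78608 /1875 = -41.92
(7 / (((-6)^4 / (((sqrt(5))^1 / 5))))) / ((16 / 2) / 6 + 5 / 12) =sqrt(5) / 1620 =0.00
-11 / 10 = -1.10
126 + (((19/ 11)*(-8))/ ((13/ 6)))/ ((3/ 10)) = 14978/ 143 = 104.74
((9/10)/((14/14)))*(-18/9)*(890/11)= -1602/11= -145.64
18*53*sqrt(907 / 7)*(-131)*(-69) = 8623206*sqrt(6349) / 7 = 98157476.48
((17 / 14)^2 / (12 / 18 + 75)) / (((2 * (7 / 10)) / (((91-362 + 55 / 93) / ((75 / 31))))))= -1.56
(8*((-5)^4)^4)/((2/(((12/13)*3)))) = 21972656250000/13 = 1690204326923.08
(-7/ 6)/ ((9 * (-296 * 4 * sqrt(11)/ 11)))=7 * sqrt(11)/ 63936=0.00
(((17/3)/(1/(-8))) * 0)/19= 0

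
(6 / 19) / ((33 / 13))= 0.12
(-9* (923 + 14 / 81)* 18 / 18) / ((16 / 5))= -373885 / 144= -2596.42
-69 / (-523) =0.13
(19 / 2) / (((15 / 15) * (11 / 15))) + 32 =989 / 22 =44.95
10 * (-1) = -10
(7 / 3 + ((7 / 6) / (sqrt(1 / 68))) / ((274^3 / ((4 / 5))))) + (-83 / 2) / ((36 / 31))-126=-11477 / 72 + 7 *sqrt(17) / 77140590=-159.40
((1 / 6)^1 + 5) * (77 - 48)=899 / 6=149.83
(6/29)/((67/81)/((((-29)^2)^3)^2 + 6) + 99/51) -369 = -5058757262557302702918228/13713330274869172074665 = -368.89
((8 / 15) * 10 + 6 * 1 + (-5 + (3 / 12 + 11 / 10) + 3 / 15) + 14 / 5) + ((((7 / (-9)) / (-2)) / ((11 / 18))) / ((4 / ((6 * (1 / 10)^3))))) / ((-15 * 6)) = 2350331 / 220000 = 10.68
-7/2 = -3.50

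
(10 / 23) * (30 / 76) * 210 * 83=1307250 / 437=2991.42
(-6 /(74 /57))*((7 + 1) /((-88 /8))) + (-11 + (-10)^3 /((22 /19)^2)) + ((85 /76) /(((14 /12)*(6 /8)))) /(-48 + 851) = -32752747151 /43467193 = -753.50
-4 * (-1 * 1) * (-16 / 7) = -64 / 7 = -9.14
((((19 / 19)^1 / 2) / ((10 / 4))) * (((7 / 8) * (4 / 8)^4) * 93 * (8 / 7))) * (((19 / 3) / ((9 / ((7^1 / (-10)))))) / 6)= -4123 / 43200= -0.10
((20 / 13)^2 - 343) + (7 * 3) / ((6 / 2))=-56384 / 169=-333.63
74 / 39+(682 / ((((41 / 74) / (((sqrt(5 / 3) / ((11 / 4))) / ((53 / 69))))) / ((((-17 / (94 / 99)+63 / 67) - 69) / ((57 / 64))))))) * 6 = 74 / 39 - 14625484575744 * sqrt(15) / 130012763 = -435680.39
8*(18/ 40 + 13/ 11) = 718/ 55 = 13.05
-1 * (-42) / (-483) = -2 / 23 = -0.09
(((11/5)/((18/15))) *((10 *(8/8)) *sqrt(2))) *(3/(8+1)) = 55 *sqrt(2)/9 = 8.64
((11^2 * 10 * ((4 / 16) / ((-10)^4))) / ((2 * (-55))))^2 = 121 / 1600000000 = 0.00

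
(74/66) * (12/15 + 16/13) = 148/65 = 2.28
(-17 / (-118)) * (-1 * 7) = -119 / 118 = -1.01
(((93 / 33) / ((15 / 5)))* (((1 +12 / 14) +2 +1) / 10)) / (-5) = -527 / 5775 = -0.09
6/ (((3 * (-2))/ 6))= -6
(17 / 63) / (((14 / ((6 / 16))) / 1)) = 17 / 2352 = 0.01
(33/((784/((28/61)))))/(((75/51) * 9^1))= 187/128100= 0.00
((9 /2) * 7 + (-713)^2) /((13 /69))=70159269 /26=2698433.42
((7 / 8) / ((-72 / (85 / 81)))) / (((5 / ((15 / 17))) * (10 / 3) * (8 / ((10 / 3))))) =-35 / 124416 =-0.00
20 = 20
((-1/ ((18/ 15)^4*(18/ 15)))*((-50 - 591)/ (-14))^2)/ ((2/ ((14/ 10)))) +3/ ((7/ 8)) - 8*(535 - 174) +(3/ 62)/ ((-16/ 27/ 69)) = -6710870929/ 1928448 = -3479.93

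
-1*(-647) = 647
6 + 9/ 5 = 39/ 5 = 7.80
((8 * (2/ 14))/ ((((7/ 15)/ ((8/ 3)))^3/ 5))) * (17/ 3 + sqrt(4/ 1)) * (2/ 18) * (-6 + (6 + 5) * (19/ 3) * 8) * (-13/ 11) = -1266037760000/ 2139291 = -591802.50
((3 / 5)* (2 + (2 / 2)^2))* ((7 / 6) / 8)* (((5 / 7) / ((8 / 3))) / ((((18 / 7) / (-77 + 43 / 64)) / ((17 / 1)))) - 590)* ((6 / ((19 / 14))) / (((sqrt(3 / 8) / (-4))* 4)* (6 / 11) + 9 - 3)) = -2641612589 / 18775040 - 240146599* sqrt(6) / 75100160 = -148.53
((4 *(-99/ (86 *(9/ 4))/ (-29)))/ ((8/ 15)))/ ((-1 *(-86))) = 165/ 107242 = 0.00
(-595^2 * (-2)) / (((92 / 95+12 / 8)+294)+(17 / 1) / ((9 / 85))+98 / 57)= 1210765500 / 784451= 1543.46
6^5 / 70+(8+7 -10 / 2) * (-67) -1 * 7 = -19807 / 35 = -565.91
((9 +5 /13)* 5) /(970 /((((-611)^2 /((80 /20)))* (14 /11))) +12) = 61310795 /15690152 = 3.91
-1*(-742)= 742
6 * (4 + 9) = 78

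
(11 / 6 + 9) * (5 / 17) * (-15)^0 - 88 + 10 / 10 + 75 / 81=-76091 / 918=-82.89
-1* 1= -1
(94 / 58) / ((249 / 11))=517 / 7221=0.07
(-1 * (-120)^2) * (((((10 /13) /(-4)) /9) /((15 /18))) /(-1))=-4800 /13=-369.23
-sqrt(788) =-2*sqrt(197) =-28.07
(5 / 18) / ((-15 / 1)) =-0.02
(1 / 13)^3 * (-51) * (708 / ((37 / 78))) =-216648 / 6253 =-34.65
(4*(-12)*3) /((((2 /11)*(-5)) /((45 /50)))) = 3564 /25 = 142.56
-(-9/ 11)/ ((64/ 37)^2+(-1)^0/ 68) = 279276/ 1026289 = 0.27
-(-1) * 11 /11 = 1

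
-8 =-8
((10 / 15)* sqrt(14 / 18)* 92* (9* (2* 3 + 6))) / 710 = 1104* sqrt(7) / 355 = 8.23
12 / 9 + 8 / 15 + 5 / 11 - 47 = -7372 / 165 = -44.68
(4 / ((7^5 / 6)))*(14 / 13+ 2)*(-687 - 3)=-3.03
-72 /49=-1.47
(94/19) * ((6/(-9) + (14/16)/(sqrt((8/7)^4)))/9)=235/131328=0.00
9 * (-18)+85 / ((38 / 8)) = -2738 / 19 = -144.11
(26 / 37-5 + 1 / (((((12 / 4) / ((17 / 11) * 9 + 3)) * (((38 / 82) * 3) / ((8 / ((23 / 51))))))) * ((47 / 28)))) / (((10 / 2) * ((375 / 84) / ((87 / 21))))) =37379250836 / 5224608125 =7.15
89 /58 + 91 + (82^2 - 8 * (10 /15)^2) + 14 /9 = 395243 /58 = 6814.53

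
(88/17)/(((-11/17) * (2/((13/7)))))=-7.43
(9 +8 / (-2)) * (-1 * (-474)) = 2370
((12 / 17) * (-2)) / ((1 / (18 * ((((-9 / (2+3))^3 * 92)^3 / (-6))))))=-21720937373167104 / 33203125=-654183525.59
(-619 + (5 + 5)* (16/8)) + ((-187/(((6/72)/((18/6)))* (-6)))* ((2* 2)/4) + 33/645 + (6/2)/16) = 1799941/3440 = 523.24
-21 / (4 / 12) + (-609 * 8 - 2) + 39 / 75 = -123412 / 25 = -4936.48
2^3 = 8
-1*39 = -39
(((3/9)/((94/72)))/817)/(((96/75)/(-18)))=-675/153596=-0.00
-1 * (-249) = 249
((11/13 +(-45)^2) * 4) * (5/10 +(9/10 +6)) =59965.05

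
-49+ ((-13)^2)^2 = 28512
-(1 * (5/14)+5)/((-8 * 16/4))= 75/448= 0.17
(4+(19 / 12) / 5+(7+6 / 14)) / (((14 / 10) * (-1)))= -4933 / 588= -8.39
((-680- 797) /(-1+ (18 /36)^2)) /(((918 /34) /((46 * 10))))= 2717680 /81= 33551.60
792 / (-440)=-9 / 5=-1.80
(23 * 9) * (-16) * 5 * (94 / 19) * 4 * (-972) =6052216320 / 19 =318537701.05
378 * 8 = 3024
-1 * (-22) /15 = 22 /15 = 1.47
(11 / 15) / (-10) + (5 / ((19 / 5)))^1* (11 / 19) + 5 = 308029 / 54150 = 5.69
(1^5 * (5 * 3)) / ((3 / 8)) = 40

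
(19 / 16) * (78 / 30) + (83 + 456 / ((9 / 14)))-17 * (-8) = 223541 / 240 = 931.42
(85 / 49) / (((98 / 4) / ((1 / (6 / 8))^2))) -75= -1617955 / 21609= -74.87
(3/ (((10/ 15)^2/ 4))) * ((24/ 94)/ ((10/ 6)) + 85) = 540297/ 235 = 2299.14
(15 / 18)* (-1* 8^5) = -81920 / 3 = -27306.67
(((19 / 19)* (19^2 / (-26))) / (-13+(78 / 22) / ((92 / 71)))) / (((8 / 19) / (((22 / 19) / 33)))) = 91333 / 810186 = 0.11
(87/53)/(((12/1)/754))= 10933/106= 103.14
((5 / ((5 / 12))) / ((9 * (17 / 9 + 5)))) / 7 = 6 / 217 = 0.03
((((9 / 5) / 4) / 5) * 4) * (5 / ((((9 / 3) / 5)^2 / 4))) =20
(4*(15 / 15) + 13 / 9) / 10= 49 / 90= 0.54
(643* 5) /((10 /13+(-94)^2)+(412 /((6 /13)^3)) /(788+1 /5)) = 8894561130 /24462355607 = 0.36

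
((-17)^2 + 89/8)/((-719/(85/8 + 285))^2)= 13429333225/264684032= 50.74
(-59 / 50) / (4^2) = -59 / 800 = -0.07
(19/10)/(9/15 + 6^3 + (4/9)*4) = 0.01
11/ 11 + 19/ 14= 33/ 14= 2.36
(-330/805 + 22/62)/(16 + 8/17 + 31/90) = -420750/128403457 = -0.00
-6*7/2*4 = -84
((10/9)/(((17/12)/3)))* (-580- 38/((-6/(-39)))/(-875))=-4058024/2975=-1364.04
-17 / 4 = -4.25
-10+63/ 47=-407/ 47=-8.66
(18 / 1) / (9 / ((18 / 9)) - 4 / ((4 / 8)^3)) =-36 / 55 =-0.65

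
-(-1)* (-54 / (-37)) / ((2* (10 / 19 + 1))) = 513 / 1073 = 0.48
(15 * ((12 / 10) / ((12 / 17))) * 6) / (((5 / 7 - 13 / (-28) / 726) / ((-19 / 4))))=-14773374 / 14533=-1016.54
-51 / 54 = -17 / 18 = -0.94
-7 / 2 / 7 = -1 / 2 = -0.50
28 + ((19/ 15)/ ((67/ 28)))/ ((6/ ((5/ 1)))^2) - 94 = -118729/ 1809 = -65.63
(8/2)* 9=36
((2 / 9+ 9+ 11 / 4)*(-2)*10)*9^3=-174555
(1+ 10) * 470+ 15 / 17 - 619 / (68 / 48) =4733.94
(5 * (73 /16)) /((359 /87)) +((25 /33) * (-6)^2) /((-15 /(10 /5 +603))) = -6286645 /5744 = -1094.47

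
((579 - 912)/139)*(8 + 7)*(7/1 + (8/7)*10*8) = -3441555/973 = -3537.06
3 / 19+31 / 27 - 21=-10103 / 513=-19.69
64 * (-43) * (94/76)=-64672/19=-3403.79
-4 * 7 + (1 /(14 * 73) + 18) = -10219 /1022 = -10.00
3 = 3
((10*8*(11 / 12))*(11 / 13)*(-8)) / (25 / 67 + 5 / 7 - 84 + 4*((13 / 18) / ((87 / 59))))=53859960 / 8783359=6.13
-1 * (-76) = 76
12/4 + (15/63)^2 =1348/441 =3.06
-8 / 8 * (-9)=9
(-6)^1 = -6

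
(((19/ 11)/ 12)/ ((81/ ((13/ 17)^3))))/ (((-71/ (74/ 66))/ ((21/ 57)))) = -569023/ 123077312028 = -0.00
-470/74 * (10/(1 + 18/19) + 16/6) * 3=-203510/1369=-148.66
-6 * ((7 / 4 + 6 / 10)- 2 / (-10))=-153 / 10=-15.30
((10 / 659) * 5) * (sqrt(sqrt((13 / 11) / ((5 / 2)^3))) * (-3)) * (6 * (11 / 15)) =-12 * 22^(3 / 4) * 65^(1 / 4) / 659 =-0.53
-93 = -93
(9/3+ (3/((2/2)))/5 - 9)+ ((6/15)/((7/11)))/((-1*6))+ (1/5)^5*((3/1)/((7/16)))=-5.50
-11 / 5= -2.20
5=5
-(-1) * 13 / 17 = 13 / 17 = 0.76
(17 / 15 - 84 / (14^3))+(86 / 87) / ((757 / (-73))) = 10836531 / 10756970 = 1.01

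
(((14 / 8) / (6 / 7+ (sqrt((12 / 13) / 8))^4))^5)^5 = 89550830124054857260332111446785195574263739255179823926331144600841049517412867188485189905327001 / 2343121445317742229813394468744180786713590027411224238831781282886481947885182384034182999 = 38218603.78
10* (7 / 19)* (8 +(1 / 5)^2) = 2814 / 95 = 29.62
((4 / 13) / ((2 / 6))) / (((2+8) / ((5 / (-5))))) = -6 / 65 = -0.09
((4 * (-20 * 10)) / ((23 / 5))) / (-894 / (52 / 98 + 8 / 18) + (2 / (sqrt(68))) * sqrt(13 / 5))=4622500 * sqrt(1105) / 1899235925023 + 360249592500 / 1899235925023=0.19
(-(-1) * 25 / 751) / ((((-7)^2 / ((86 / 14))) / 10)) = 10750 / 257593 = 0.04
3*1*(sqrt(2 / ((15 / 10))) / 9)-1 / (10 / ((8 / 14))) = -2 / 35 + 2*sqrt(3) / 9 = 0.33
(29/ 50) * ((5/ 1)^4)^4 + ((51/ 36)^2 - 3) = 12744140624857/ 144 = 88500976561.51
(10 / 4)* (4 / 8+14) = 36.25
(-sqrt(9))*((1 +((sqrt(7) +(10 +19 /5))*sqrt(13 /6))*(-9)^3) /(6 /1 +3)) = -1 /3 +81*sqrt(546) /2 +5589*sqrt(78) /10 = 5882.09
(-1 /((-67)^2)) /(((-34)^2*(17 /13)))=-13 /88217828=-0.00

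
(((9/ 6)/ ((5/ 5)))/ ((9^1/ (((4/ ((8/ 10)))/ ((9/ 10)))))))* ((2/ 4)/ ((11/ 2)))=25/ 297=0.08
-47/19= -2.47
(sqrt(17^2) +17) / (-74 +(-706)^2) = 17 / 249181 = 0.00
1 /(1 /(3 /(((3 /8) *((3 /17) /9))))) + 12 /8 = 819 /2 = 409.50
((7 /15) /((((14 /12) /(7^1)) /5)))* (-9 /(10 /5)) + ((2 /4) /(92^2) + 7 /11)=-11612597 /186208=-62.36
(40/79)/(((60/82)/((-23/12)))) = -943/711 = -1.33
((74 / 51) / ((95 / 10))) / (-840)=-37 / 203490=-0.00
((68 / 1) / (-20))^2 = 289 / 25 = 11.56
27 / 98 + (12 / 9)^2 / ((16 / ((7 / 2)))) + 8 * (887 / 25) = 3136661 / 11025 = 284.50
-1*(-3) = 3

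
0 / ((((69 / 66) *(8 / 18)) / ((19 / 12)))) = 0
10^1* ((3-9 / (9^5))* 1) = 196820 / 6561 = 30.00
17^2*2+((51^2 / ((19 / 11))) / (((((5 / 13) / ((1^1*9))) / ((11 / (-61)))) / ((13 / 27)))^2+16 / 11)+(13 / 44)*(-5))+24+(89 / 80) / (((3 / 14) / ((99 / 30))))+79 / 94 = 34698158167263159 / 23040675561200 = 1505.95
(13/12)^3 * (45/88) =10985/16896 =0.65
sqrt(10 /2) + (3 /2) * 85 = sqrt(5) + 255 /2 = 129.74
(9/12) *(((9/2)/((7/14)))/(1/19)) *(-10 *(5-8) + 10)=5130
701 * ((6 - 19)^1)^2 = 118469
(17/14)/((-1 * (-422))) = 17/5908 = 0.00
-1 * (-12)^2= -144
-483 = -483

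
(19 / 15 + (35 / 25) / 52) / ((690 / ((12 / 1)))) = 1009 / 44850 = 0.02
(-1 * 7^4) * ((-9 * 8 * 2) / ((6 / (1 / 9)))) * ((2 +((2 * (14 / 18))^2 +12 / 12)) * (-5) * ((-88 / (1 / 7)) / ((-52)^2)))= 1623220060 / 41067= 39526.14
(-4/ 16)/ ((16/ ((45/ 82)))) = -45/ 5248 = -0.01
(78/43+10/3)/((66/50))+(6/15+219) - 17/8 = 37661587/170280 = 221.17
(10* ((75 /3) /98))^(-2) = 2401 /15625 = 0.15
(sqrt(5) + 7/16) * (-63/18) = -7 * sqrt(5)/2 - 49/32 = -9.36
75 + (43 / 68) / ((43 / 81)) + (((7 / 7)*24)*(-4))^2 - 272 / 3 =1877111 / 204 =9201.52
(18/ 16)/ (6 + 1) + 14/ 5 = 829/ 280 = 2.96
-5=-5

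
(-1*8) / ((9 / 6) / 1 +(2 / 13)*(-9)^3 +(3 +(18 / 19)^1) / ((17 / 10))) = 0.07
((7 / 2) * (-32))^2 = 12544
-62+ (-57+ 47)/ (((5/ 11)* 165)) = -62.13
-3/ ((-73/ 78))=234/ 73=3.21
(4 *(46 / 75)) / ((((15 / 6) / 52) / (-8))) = -153088 / 375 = -408.23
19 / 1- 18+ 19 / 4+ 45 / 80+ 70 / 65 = 1537 / 208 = 7.39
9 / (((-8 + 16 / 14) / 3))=-63 / 16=-3.94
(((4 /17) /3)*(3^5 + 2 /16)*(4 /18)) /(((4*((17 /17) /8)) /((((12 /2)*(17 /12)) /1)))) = 1945 /27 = 72.04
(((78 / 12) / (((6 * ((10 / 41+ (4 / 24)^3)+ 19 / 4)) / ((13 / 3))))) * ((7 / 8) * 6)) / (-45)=-48503 / 442670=-0.11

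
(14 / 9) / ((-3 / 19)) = -266 / 27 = -9.85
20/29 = 0.69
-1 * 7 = -7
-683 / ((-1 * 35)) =683 / 35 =19.51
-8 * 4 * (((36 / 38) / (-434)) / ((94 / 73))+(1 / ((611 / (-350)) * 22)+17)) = -15050019536 / 27710683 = -543.11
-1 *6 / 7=-0.86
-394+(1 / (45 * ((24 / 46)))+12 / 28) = -1487539 / 3780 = -393.53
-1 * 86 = -86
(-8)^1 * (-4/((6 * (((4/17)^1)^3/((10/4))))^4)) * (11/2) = 4005527880954606875/21743271936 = 184219187.10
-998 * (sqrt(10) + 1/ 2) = -998 * sqrt(10) - 499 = -3654.95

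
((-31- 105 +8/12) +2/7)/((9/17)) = -48212/189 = -255.09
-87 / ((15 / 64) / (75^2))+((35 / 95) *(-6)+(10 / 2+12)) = -39671719 / 19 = -2087985.21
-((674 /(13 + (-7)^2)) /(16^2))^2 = -113569 /62980096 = -0.00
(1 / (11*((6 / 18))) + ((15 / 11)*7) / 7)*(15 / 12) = 45 / 22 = 2.05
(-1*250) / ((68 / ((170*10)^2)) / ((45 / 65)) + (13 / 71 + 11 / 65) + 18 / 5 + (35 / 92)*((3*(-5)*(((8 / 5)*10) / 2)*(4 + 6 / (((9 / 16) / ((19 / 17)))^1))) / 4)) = 2030023125000 / 1443437319023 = 1.41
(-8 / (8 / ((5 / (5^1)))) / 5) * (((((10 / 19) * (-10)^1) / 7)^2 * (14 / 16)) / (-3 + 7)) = -0.02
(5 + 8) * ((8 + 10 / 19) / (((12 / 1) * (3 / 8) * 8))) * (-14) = -819 / 19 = -43.11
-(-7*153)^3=1228480911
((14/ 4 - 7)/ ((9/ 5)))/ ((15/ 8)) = -28/ 27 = -1.04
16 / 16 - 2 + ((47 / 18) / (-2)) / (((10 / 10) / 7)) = -365 / 36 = -10.14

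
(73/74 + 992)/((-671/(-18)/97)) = 64148913/24827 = 2583.84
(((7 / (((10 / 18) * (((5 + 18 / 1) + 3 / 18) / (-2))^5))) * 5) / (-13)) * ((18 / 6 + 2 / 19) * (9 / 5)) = 8324176896 / 64082723203265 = 0.00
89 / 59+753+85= 49531 / 59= 839.51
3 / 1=3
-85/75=-17/15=-1.13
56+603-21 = 638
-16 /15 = -1.07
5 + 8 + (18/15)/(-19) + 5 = 1704/95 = 17.94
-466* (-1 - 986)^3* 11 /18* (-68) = -18619433676228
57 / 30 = 19 / 10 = 1.90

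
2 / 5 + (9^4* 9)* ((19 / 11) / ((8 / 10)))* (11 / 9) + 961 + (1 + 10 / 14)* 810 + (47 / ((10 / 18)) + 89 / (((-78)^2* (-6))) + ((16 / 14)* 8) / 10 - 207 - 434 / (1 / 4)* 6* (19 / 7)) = 165812417243 / 1277640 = 129780.23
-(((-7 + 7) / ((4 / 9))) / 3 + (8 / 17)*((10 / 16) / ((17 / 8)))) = -40 / 289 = -0.14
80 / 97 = 0.82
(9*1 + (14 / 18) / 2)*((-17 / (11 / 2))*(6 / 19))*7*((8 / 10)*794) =-127745072 / 3135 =-40748.03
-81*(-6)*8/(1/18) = 69984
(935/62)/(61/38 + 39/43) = 152779/25451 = 6.00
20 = 20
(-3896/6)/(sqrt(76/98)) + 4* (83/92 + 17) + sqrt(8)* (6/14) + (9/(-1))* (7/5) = -6818* sqrt(38)/57 + 6* sqrt(2)/7 + 6786/115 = -677.13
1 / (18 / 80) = 40 / 9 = 4.44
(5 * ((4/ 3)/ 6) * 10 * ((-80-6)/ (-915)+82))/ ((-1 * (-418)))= 751160/ 344223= 2.18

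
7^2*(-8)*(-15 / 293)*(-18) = -105840 / 293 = -361.23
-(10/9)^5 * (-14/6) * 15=3500000/59049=59.27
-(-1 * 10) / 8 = 5 / 4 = 1.25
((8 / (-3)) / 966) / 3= -4 / 4347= -0.00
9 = 9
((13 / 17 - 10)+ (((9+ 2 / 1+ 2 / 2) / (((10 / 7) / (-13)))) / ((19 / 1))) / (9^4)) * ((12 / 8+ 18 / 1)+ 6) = -32622199 / 138510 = -235.52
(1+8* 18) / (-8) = -145 / 8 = -18.12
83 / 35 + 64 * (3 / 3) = 2323 / 35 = 66.37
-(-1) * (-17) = -17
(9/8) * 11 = 99/8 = 12.38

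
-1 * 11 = -11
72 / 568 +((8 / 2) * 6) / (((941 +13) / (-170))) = -46849 / 11289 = -4.15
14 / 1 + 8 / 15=218 / 15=14.53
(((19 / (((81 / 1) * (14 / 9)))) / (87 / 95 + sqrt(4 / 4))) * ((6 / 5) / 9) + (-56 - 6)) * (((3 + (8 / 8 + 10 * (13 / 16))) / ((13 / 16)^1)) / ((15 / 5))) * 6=-413669110 / 223587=-1850.15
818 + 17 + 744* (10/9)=1661.67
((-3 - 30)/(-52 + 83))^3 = -35937/29791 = -1.21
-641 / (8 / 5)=-3205 / 8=-400.62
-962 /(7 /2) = -1924 /7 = -274.86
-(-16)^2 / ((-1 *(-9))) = -28.44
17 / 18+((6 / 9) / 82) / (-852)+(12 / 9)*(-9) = -128731 / 11644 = -11.06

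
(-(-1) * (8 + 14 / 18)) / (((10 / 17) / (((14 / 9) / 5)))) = 9401 / 2025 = 4.64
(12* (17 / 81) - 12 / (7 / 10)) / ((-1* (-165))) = -2764 / 31185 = -0.09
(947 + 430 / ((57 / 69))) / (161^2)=0.06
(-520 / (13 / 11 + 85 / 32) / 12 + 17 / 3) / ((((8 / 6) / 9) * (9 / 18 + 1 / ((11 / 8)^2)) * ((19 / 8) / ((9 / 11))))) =-27078084 / 2130527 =-12.71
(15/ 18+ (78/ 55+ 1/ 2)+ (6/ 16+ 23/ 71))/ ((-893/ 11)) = -323377/ 7608360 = -0.04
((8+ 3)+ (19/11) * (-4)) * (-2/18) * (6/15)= -0.18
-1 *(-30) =30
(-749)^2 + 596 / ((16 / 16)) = 561597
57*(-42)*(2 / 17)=-4788 / 17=-281.65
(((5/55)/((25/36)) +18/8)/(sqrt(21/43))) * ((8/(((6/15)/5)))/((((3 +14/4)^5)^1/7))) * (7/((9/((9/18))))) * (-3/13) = -32592 * sqrt(903)/53094899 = -0.02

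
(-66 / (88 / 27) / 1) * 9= -729 / 4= -182.25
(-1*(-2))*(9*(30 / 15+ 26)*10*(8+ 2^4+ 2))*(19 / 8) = 311220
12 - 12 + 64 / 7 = 64 / 7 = 9.14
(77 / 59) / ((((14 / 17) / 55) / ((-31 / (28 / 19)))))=-6057865 / 3304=-1833.49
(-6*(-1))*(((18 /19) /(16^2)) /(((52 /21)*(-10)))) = -567 /632320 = -0.00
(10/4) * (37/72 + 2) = 905/144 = 6.28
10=10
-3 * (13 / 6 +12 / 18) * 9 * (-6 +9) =-459 / 2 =-229.50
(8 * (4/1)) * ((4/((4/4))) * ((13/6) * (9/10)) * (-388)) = -484224/5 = -96844.80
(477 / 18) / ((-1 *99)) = -53 / 198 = -0.27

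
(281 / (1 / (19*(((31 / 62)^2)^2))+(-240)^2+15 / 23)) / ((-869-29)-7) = -0.00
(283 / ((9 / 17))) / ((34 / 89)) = 25187 / 18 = 1399.28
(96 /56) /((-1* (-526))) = 6 /1841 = 0.00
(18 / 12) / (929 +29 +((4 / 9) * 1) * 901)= 27 / 24452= 0.00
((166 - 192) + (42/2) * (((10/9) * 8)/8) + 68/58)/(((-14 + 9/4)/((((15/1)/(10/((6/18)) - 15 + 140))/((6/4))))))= 1040/126759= 0.01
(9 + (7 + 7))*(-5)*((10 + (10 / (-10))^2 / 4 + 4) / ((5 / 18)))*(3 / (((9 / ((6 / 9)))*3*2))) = -437 / 2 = -218.50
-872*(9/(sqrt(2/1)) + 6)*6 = -23544*sqrt(2) - 31392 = -64688.24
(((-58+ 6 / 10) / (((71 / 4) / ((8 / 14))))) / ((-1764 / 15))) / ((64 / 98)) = 41 / 1704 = 0.02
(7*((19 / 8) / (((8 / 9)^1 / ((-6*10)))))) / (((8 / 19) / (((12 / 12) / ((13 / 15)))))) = -5117175 / 1664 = -3075.23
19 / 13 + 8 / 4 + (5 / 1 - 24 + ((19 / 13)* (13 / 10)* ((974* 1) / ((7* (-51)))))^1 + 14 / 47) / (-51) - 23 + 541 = 521.93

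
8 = 8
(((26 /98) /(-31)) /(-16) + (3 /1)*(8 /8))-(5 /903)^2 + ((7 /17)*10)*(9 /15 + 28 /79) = 6.93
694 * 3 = 2082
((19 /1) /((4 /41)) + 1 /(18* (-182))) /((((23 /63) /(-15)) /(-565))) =1351762500 /299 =4520944.82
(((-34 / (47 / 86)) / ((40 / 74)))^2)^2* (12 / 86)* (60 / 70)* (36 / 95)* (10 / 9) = 3584267681081952096 / 405623483125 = 8836440.27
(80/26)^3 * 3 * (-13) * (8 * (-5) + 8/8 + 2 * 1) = 7104000/169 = 42035.50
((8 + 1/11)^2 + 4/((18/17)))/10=75403/10890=6.92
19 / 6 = 3.17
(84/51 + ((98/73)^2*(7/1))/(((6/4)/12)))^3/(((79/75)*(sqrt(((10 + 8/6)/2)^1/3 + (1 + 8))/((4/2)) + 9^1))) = 9748431141808105933200000/82760291038840820527 -1263685518382532250600000*sqrt(2)/82760291038840820527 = 96197.22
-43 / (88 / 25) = -1075 / 88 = -12.22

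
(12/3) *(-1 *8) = -32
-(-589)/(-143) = -589/143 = -4.12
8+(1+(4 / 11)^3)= 12043 / 1331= 9.05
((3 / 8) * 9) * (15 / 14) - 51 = -5307 / 112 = -47.38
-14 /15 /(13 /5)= -14 /39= -0.36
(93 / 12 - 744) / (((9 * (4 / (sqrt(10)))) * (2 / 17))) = -50065 * sqrt(10) / 288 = -549.72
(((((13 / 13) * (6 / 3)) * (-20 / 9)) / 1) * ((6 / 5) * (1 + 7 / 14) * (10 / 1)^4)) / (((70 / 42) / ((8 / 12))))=-32000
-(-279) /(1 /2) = 558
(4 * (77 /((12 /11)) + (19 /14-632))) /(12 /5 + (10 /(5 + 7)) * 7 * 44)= -235225 /27202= -8.65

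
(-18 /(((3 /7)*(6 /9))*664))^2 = 3969 /440896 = 0.01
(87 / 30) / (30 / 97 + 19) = 2813 / 18730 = 0.15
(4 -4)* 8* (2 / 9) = 0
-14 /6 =-7 /3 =-2.33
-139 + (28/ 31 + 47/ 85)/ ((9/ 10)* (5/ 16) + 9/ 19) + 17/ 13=-711538234/ 5241015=-135.76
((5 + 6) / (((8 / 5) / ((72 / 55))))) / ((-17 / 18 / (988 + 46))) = -167508 / 17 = -9853.41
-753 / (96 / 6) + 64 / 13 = -42.14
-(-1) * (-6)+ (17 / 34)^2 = -23 / 4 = -5.75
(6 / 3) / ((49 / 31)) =62 / 49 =1.27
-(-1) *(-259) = -259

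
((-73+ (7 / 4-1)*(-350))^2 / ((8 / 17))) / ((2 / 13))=99503261 / 64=1554738.45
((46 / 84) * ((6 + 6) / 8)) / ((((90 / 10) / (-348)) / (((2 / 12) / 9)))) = -667 / 1134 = -0.59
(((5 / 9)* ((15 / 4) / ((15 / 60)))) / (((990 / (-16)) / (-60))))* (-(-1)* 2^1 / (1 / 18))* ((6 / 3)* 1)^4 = 51200 / 11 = 4654.55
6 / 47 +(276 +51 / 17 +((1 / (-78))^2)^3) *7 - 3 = 20640894602126153 / 10584381233088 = 1950.13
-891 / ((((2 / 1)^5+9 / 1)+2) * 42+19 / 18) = -1458 / 2957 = -0.49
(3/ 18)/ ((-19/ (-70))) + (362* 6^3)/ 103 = 4460549/ 5871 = 759.76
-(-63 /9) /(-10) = -7 /10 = -0.70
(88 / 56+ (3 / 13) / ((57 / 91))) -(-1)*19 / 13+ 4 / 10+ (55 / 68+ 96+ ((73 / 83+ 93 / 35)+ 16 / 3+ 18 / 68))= 16064146313 / 146377140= 109.74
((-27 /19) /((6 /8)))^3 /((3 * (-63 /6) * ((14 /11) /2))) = 114048 /336091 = 0.34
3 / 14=0.21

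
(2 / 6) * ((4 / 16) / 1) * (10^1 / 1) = 5 / 6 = 0.83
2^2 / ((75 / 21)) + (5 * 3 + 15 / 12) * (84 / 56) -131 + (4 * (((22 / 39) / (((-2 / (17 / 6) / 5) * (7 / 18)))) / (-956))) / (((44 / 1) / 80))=-458585649 / 4349800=-105.43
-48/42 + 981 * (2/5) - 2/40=54769/140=391.21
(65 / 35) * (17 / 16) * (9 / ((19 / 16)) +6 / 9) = 51935 / 3192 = 16.27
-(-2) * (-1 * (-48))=96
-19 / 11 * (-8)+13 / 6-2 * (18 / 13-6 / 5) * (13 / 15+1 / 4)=334031 / 21450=15.57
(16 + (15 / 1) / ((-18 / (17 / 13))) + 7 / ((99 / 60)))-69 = -42769 / 858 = -49.85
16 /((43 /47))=752 /43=17.49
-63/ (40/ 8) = -12.60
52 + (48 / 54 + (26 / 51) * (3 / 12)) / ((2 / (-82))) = 3161 / 306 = 10.33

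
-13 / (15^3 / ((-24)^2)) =-832 / 375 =-2.22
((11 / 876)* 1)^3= 1331 / 672221376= 0.00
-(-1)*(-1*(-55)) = 55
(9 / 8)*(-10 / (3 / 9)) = -33.75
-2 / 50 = -1 / 25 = -0.04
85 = 85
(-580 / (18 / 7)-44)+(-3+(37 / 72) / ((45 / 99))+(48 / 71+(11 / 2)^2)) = -683017 / 2840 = -240.50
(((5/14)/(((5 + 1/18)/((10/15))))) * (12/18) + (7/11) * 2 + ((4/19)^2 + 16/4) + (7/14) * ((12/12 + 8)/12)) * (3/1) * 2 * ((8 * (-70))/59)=-6949253100/21320299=-325.95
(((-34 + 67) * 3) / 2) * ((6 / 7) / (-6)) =-99 / 14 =-7.07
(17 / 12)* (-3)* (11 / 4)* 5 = -935 / 16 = -58.44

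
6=6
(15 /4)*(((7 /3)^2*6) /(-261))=-245 /522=-0.47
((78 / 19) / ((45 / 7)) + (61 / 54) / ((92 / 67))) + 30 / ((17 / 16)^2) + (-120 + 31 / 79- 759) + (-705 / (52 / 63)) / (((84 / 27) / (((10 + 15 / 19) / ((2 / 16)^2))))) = -26675260746257029 / 140079143880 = -190429.92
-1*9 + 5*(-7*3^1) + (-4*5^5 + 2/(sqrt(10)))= -12614 + sqrt(10)/5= -12613.37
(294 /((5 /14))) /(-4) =-1029 /5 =-205.80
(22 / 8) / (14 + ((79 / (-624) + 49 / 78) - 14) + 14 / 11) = 18876 / 12179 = 1.55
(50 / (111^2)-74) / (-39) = 911704 / 480519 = 1.90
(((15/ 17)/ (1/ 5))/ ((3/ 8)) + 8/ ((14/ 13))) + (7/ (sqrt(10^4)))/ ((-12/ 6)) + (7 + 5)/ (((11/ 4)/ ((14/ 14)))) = 6158037/ 261800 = 23.52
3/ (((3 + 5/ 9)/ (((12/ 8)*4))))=81/ 16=5.06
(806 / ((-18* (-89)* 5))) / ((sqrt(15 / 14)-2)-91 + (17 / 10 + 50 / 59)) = -5921566742 / 5322283501491-14028430* sqrt(210) / 15966850504473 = -0.00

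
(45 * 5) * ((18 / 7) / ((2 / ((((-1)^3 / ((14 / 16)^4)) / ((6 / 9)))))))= -12441600 / 16807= -740.26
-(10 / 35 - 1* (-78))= -548 / 7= -78.29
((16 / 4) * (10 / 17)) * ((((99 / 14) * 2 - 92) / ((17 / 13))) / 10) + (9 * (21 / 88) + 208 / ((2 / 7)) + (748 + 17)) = 1481.14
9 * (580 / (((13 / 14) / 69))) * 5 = 1939430.77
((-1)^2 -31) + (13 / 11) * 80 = 710 / 11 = 64.55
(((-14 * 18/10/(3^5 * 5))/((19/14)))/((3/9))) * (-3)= 196/1425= 0.14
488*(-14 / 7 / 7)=-976 / 7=-139.43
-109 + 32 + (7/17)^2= -22204/289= -76.83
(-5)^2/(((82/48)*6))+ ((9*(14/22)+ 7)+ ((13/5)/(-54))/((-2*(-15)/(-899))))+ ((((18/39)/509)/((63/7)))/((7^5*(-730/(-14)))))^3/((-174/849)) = 13724770307371282187559772301016273781/826338576069978250775928812019139500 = 16.61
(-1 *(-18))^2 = 324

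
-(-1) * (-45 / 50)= -9 / 10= -0.90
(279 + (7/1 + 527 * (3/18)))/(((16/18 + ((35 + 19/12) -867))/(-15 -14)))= 390282/29863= 13.07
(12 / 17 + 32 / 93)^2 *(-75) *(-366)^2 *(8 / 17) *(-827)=20351320668480000 / 4721393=4310448350.41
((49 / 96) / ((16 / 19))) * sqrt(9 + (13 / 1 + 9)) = 3.37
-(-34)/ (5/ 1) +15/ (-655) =4439/ 655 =6.78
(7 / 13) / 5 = 7 / 65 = 0.11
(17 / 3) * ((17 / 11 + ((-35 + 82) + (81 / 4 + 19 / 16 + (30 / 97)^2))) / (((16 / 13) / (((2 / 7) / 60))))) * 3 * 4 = 25646840713 / 1391026560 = 18.44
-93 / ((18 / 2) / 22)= -682 / 3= -227.33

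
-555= -555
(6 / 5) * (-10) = -12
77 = 77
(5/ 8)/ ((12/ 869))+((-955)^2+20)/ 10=8759977/ 96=91249.76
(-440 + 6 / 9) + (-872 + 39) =-1272.33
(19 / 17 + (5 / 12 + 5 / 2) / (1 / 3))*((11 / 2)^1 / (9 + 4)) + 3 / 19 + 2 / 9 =1377071 / 302328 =4.55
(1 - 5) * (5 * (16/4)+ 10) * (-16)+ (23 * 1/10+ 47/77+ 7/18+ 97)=7000337/3465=2020.30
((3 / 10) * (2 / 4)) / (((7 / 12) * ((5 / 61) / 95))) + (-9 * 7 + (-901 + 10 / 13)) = -302667 / 455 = -665.20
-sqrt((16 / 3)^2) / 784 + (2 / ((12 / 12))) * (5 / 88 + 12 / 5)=158687 / 32340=4.91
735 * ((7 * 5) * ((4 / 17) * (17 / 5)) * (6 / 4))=30870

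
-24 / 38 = -12 / 19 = -0.63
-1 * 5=-5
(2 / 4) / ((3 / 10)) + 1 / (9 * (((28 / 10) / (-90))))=-40 / 21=-1.90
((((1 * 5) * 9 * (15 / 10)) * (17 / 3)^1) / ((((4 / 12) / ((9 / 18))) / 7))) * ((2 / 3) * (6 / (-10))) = -1606.50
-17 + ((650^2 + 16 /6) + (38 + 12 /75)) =31689287 /75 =422523.83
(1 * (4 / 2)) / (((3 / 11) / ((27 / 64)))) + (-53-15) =-2077 / 32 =-64.91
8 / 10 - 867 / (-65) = 919 / 65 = 14.14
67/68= 0.99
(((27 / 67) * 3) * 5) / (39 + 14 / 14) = 81 / 536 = 0.15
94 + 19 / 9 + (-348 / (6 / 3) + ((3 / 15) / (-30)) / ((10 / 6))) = -175259 / 2250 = -77.89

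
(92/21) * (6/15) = 184/105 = 1.75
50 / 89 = 0.56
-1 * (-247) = 247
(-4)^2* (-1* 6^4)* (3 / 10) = -31104 / 5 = -6220.80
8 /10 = 4 /5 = 0.80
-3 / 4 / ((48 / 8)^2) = -1 / 48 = -0.02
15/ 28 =0.54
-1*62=-62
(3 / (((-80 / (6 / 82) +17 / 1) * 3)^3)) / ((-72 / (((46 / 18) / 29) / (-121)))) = -23 / 25517683964894616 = -0.00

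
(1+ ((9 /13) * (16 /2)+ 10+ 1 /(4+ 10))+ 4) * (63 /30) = 11253 /260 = 43.28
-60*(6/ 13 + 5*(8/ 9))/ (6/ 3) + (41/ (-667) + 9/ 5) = -18916778/ 130065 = -145.44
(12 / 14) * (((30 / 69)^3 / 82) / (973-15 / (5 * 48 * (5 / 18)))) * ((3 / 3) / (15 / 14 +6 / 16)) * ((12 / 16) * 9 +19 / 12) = 8000000 / 1572261484977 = 0.00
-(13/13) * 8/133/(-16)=0.00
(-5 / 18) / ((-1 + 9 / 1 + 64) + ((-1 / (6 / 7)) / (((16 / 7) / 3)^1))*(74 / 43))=-0.00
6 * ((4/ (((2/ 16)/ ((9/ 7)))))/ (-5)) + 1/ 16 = -27613/ 560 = -49.31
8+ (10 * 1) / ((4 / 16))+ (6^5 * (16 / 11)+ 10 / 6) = 374887 / 33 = 11360.21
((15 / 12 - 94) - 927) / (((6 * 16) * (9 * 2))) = -4079 / 6912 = -0.59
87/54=29/18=1.61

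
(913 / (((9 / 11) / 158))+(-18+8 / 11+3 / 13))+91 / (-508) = 115259804255 / 653796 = 176293.22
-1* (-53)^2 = -2809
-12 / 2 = -6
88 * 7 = 616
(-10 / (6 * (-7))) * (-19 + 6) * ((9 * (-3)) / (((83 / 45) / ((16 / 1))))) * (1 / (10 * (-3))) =-14040 / 581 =-24.17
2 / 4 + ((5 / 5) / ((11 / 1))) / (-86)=236 / 473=0.50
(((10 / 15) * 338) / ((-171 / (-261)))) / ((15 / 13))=254852 / 855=298.07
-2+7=5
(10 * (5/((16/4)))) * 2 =25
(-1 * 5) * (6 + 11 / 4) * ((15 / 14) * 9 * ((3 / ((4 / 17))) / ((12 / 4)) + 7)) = -151875 / 32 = -4746.09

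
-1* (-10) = 10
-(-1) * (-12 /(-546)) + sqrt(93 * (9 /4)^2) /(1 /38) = 2 /91 + 171 * sqrt(93) /2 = 824.55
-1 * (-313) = 313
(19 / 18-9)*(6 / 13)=-11 / 3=-3.67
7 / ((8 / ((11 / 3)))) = 77 / 24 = 3.21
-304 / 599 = -0.51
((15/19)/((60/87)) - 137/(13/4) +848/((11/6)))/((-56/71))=-325269247/608608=-534.45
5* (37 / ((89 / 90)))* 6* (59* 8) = 529806.74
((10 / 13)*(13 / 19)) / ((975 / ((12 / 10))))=0.00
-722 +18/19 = -13700/19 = -721.05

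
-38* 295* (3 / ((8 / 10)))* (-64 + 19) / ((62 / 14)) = 26483625 / 62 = 427155.24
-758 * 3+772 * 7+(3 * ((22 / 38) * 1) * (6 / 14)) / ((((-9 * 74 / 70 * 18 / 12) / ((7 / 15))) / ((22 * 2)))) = 19796734 / 6327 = 3128.93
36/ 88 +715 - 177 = 11845/ 22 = 538.41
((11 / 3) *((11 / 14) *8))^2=234256 / 441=531.19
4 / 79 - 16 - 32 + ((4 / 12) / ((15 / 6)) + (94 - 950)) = -903.82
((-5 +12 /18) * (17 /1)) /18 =-221 /54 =-4.09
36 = 36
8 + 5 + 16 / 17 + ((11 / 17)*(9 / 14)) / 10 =33279 / 2380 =13.98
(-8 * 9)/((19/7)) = -504/19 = -26.53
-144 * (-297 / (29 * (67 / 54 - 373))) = -209952 / 52925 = -3.97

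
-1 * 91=-91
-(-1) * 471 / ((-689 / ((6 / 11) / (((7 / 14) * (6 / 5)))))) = -4710 / 7579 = -0.62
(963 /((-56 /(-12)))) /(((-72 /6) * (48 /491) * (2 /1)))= -157611 /1792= -87.95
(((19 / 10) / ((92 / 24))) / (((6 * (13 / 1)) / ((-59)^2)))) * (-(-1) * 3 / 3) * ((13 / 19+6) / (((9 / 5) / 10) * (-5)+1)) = 442087 / 299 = 1478.55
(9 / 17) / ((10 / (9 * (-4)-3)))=-351 / 170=-2.06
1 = 1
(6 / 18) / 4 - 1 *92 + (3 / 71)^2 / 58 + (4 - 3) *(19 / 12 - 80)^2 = 127512624953 / 21051216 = 6057.26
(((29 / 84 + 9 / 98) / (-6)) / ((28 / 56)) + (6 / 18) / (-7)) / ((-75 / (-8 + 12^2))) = 11594 / 33075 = 0.35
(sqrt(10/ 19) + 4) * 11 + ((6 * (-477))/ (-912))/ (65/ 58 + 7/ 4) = 11 * sqrt(190)/ 19 + 63401/ 1406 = 53.07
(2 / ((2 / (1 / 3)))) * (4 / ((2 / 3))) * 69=138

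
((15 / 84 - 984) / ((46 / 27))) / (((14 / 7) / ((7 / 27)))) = -27547 / 368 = -74.86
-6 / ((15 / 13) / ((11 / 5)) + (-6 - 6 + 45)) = -143 / 799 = -0.18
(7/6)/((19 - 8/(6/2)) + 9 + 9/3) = 7/170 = 0.04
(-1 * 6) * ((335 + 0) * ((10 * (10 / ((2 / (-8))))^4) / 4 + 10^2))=-12864201000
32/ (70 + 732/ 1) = 0.04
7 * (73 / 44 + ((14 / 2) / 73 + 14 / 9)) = 669907 / 28908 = 23.17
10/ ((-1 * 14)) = -5/ 7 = -0.71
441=441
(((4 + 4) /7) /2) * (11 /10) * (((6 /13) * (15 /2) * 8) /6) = 264 /91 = 2.90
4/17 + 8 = 8.24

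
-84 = -84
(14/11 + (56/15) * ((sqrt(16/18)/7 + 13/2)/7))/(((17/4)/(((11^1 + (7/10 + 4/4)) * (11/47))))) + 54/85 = 44704 * sqrt(2)/1258425 + 236698/59925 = 4.00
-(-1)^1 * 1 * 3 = 3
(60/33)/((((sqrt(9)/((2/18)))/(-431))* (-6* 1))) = 4310/891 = 4.84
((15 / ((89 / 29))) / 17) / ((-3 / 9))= -1305 / 1513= -0.86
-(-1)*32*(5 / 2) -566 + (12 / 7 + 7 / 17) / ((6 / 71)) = -329041 / 714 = -460.84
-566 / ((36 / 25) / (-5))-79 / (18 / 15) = 17095 / 9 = 1899.44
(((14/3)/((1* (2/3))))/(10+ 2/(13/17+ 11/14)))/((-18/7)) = -0.24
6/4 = 1.50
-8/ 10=-4/ 5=-0.80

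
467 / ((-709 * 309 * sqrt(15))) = -0.00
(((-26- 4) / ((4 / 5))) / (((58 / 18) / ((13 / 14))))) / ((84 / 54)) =-6.95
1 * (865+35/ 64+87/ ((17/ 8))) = 986259/ 1088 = 906.49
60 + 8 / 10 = 60.80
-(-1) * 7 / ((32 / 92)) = 161 / 8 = 20.12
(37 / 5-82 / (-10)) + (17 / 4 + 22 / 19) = 7983 / 380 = 21.01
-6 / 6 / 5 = -1 / 5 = -0.20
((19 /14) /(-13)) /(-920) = 19 /167440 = 0.00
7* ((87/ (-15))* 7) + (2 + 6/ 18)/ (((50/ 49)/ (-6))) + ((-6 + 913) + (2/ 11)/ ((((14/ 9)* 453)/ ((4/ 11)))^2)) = 22643438547913/ 37176460475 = 609.08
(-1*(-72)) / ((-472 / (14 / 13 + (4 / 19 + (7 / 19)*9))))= -10233 / 14573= -0.70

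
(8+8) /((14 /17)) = 136 /7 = 19.43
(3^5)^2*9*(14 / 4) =3720087 / 2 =1860043.50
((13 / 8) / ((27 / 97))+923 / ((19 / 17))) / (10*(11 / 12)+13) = 37.52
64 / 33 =1.94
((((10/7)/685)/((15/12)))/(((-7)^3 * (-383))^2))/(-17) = -8/1406770721333915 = -0.00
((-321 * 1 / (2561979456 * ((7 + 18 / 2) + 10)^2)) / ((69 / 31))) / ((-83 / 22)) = 0.00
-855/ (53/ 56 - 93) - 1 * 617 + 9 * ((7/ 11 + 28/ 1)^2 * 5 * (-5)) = -23093532046/ 124751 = -185117.01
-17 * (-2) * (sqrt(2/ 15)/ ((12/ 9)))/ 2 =17 * sqrt(30)/ 20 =4.66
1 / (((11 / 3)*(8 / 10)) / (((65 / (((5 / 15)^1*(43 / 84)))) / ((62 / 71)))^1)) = 4361175 / 29326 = 148.71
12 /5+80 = 412 /5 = 82.40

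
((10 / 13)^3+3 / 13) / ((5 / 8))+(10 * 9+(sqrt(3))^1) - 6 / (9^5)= sqrt(3)+19696874228 / 216217755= 92.83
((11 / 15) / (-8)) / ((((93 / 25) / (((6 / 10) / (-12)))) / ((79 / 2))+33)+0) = -869 / 294984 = -0.00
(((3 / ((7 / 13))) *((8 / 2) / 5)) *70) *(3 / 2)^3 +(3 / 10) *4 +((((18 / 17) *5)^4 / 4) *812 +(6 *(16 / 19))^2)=24203263145631 / 150755405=160546.57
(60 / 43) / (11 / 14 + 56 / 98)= 840 / 817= 1.03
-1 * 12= -12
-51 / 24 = -17 / 8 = -2.12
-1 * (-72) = 72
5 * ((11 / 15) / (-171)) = -11 / 513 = -0.02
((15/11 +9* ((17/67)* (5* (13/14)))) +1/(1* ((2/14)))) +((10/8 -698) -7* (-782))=98974713/20636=4796.22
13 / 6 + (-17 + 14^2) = 1087 / 6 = 181.17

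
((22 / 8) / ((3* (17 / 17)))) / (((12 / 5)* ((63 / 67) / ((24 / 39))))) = 3685 / 14742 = 0.25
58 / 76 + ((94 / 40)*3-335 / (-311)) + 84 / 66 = 10.16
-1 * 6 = -6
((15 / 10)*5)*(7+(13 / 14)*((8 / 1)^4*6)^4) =35567178057158492895 / 14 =2540512718368463778.21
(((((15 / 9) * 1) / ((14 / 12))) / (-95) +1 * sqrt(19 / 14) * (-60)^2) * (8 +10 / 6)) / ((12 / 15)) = -145 / 798 +21750 * sqrt(266) / 7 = 50675.78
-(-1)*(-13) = -13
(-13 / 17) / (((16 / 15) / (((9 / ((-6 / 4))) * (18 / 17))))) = 5265 / 1156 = 4.55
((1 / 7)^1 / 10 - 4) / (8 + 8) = -279 / 1120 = -0.25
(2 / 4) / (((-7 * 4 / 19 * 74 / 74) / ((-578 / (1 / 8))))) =10982 / 7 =1568.86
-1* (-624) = 624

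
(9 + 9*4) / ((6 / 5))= 75 / 2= 37.50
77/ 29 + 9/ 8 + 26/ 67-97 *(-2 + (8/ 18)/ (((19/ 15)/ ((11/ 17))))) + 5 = 2728438583/ 15062136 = 181.15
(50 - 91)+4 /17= -40.76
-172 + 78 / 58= -170.66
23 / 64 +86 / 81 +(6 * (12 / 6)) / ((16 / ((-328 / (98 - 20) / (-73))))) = 7203827 / 4919616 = 1.46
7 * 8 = 56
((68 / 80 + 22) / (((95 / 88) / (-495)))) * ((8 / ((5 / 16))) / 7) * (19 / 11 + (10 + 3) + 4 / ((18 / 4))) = -1989565952 / 3325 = -598365.70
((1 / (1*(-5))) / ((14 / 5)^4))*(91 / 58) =-1625 / 318304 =-0.01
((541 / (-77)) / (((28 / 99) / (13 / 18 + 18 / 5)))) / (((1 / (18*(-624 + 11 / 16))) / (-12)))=-56667812679 / 3920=-14456074.66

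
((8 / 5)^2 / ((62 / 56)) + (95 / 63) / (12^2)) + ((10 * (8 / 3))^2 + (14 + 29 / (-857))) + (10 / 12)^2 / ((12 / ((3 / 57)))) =41637465674171 / 57241258200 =727.40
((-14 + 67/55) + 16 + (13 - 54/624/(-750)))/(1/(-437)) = -2026995221/286000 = -7087.40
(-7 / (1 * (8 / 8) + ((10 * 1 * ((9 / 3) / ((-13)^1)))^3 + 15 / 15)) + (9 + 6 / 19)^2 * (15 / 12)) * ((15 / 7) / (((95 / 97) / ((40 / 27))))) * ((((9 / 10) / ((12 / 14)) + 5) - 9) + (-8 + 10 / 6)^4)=64231253490627703 / 113034769866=568243.33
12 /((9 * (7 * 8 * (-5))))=-1 /210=-0.00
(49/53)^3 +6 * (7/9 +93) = 251657323/446631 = 563.46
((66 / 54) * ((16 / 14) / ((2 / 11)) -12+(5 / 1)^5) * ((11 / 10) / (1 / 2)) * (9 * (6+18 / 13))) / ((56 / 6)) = 38045304 / 637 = 59725.75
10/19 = 0.53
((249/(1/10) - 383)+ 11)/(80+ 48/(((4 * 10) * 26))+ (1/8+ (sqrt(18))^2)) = 21.57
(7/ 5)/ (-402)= -7/ 2010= -0.00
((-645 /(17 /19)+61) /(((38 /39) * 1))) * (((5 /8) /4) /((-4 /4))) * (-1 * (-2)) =1093755 /5168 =211.64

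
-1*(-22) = 22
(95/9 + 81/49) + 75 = 38459/441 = 87.21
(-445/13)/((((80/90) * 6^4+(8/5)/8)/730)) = -1624250/74893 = -21.69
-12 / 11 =-1.09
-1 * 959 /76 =-959 /76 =-12.62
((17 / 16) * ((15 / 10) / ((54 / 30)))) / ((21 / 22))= 935 / 1008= 0.93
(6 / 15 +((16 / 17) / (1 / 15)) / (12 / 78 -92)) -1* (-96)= 1628006 / 16915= 96.25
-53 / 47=-1.13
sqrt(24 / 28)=sqrt(42) / 7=0.93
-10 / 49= -0.20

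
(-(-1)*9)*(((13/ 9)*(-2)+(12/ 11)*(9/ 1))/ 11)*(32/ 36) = 5488/ 1089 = 5.04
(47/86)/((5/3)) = 141/430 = 0.33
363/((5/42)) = 15246/5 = 3049.20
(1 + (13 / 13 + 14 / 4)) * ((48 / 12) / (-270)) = -11 / 135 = -0.08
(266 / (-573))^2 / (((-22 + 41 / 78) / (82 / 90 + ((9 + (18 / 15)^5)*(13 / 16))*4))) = -1978971769138 / 5155791328125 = -0.38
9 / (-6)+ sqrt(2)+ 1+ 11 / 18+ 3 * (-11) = -31.47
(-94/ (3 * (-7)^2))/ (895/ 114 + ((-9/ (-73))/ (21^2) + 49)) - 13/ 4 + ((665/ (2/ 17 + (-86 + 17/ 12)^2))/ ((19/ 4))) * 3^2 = -5010548347068111/ 1624094277014252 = -3.09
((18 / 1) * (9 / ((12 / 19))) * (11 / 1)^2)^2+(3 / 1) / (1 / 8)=3853057425 / 4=963264356.25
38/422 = 19/211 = 0.09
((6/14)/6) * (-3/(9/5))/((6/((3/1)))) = -5/84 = -0.06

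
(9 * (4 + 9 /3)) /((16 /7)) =441 /16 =27.56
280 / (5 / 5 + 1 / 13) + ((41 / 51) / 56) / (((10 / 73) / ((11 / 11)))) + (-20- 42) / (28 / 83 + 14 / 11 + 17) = 124602556303 / 485262960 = 256.77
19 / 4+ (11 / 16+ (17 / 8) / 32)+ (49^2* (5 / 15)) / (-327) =767573 / 251136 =3.06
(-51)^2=2601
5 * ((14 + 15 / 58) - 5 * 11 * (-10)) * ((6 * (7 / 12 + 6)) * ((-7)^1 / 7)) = -12927165 / 116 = -111441.08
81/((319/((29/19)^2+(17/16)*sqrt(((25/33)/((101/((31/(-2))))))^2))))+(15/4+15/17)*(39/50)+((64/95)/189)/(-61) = 16995611683323557/4012106817993120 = 4.24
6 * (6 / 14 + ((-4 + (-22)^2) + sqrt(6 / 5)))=6 * sqrt(30) / 5 + 20178 / 7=2889.14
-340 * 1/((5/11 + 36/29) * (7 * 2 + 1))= -21692/1623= -13.37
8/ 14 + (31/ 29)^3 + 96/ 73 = 38734197/ 12462779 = 3.11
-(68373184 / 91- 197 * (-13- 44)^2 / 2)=-431327.17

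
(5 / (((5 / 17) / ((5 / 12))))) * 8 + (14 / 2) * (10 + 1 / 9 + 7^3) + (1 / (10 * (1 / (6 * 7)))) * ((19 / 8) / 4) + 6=3653191 / 1440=2536.94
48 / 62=24 / 31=0.77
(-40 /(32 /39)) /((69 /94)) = -3055 /46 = -66.41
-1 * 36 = -36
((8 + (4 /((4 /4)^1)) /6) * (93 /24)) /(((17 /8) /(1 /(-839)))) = -806 /42789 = -0.02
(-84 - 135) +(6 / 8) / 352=-308349 / 1408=-219.00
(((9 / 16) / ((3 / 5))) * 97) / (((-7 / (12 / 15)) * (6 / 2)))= -97 / 28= -3.46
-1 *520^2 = -270400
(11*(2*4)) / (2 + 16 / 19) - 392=-9748 / 27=-361.04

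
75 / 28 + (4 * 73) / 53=12151 / 1484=8.19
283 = 283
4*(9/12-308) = -1229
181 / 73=2.48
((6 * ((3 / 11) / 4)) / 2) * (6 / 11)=0.11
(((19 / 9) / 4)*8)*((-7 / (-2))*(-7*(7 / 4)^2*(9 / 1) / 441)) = -931 / 144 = -6.47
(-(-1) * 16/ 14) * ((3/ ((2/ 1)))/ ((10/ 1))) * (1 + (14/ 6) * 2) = 34/ 35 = 0.97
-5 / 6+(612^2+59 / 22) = 12360013 / 33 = 374545.85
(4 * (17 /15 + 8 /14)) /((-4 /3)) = -179 /35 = -5.11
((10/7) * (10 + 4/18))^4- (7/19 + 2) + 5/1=13612253888050/299306259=45479.35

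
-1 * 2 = -2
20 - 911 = -891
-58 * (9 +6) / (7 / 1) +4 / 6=-2596 / 21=-123.62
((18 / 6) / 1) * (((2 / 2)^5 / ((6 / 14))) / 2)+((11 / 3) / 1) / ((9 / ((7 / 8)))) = 833 / 216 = 3.86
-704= -704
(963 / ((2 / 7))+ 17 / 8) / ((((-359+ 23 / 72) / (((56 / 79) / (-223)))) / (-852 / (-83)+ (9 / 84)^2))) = 32476678947 / 105732477410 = 0.31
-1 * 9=-9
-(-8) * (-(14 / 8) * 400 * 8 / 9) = -44800 / 9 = -4977.78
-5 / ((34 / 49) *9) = -245 / 306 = -0.80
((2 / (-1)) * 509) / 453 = -1018 / 453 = -2.25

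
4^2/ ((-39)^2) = 16/ 1521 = 0.01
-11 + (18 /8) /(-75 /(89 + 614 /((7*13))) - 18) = -2426471 /218212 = -11.12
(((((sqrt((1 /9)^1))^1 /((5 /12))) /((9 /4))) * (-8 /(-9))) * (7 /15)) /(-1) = -896 /6075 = -0.15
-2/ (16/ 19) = -19/ 8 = -2.38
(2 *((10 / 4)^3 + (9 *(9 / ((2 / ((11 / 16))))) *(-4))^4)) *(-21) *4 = -13235189229381 / 512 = -25849978963.63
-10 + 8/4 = -8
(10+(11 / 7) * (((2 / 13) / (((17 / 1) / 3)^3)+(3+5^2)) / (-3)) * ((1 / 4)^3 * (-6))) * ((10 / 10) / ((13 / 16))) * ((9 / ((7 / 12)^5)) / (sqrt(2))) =91112900792832 * sqrt(2) / 97683611753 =1319.09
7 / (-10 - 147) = -7 / 157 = -0.04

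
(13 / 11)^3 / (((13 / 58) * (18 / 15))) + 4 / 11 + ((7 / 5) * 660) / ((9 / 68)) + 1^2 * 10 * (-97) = 6017.83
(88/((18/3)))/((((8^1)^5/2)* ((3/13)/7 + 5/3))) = 1001/1900544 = 0.00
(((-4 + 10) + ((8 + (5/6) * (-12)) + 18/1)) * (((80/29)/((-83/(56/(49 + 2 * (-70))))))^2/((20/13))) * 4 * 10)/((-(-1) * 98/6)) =54067200/3690554413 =0.01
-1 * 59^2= -3481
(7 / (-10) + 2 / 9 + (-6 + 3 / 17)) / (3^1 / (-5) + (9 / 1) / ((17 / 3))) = -9641 / 1512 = -6.38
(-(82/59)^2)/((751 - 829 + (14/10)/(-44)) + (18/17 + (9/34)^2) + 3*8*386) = -26719495/127081657187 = -0.00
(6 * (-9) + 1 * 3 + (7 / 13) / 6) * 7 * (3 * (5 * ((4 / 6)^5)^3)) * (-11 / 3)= 25048432640 / 559607373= 44.76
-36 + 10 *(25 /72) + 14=-667 /36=-18.53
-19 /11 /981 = -19 /10791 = -0.00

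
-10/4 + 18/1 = 31/2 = 15.50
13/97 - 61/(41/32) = -188811/3977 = -47.48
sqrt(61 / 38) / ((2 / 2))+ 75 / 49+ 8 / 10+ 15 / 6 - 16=-5473 / 490+ sqrt(2318) / 38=-9.90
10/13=0.77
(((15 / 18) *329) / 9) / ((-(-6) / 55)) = 90475 / 324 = 279.24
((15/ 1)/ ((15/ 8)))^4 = 4096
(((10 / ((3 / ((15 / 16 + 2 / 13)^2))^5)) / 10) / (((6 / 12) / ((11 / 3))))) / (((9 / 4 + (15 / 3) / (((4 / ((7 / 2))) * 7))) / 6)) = 3996237189495217126555139 / 26473872986907597443432448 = 0.15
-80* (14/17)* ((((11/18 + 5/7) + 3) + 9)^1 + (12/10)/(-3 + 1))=-128272/153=-838.38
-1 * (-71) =71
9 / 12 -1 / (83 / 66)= -15 / 332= -0.05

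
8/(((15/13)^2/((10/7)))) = 2704/315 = 8.58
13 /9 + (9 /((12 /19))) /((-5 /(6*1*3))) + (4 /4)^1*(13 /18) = -737 /15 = -49.13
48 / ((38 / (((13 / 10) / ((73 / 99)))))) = 15444 / 6935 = 2.23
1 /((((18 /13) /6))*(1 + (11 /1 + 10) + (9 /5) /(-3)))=0.20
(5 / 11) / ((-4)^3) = -5 / 704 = -0.01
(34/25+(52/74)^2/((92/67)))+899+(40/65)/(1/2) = 9229906254/10233275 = 901.95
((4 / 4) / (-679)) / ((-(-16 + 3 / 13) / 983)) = -12779 / 139195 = -0.09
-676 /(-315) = 676 /315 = 2.15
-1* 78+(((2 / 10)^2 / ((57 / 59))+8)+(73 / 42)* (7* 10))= 73684 / 1425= 51.71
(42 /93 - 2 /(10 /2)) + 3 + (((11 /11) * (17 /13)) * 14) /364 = 3.10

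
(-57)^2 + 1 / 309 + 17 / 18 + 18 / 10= 30143701 / 9270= 3251.75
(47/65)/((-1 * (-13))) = 47/845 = 0.06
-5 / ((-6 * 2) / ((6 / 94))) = 5 / 188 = 0.03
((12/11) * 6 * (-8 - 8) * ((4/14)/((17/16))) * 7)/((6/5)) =-30720/187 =-164.28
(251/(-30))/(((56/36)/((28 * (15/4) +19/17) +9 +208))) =-4136229/2380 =-1737.91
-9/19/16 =-9/304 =-0.03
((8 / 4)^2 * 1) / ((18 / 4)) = 8 / 9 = 0.89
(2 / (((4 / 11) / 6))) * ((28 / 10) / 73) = 462 / 365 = 1.27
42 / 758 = 21 / 379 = 0.06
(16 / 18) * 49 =392 / 9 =43.56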